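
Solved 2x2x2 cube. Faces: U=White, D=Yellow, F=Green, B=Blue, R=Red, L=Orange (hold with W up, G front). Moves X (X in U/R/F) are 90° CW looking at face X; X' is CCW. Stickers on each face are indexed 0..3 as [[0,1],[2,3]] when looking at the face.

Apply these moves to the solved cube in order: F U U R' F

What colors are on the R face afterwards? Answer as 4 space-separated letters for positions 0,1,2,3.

After move 1 (F): F=GGGG U=WWOO R=WRWR D=RRYY L=OYOY
After move 2 (U): U=OWOW F=WRGG R=BBWR B=OYBB L=GGOY
After move 3 (U): U=OOWW F=BBGG R=OYWR B=GGBB L=WROY
After move 4 (R'): R=YROW U=OBWG F=BOGW D=RBYG B=YGRB
After move 5 (F): F=GBWO U=OBYR R=WRGW D=OYYG L=WROB
Query: R face = WRGW

Answer: W R G W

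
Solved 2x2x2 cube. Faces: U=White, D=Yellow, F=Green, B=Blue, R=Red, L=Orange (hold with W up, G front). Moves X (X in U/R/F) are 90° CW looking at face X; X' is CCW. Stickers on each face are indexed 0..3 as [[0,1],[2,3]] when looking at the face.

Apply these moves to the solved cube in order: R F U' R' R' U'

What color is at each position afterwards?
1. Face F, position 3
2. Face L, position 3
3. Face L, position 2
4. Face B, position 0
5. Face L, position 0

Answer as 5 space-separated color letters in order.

Answer: W B O R Y

Derivation:
After move 1 (R): R=RRRR U=WGWG F=GYGY D=YBYB B=WBWB
After move 2 (F): F=GGYY U=WGOO R=WRGR D=RRYB L=OYOB
After move 3 (U'): U=GOWO F=OYYY R=GGGR B=WRWB L=WBOB
After move 4 (R'): R=GRGG U=GWWW F=OOYO D=RYYY B=BRRB
After move 5 (R'): R=RGGG U=GRWB F=OWYW D=ROYO B=YRYB
After move 6 (U'): U=RBGW F=WBYW R=OWGG B=RGYB L=YROB
Query 1: F[3] = W
Query 2: L[3] = B
Query 3: L[2] = O
Query 4: B[0] = R
Query 5: L[0] = Y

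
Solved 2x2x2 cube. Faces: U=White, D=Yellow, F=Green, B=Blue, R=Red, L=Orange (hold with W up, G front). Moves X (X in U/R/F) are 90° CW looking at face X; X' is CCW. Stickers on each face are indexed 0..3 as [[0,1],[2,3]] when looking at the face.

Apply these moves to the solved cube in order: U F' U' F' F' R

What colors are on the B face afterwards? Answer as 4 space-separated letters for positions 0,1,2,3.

Answer: G B R B

Derivation:
After move 1 (U): U=WWWW F=RRGG R=BBRR B=OOBB L=GGOO
After move 2 (F'): F=RGRG U=WWBR R=YBYR D=GOYY L=GWOW
After move 3 (U'): U=WRWB F=GWRG R=RGYR B=YBBB L=OOOW
After move 4 (F'): F=WGGR U=WRRY R=OGGR D=OWYY L=OBOW
After move 5 (F'): F=GRWG U=WROG R=WGOR D=BWYY L=OYOR
After move 6 (R): R=OWRG U=WROG F=GWWY D=BBYY B=GBRB
Query: B face = GBRB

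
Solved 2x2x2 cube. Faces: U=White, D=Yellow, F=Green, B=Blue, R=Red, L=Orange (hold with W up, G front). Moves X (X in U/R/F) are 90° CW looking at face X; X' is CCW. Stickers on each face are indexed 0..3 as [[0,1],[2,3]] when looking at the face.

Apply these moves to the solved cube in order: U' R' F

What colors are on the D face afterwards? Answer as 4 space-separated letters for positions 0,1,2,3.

Answer: G G Y G

Derivation:
After move 1 (U'): U=WWWW F=OOGG R=GGRR B=RRBB L=BBOO
After move 2 (R'): R=GRGR U=WBWR F=OWGW D=YOYG B=YRYB
After move 3 (F): F=GOWW U=WBOB R=WRRR D=GGYG L=BYOO
Query: D face = GGYG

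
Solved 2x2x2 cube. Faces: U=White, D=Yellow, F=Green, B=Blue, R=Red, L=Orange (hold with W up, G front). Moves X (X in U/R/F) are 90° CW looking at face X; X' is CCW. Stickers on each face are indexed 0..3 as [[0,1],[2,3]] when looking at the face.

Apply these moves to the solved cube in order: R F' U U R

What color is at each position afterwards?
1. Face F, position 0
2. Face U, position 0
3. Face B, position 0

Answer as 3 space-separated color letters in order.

After move 1 (R): R=RRRR U=WGWG F=GYGY D=YBYB B=WBWB
After move 2 (F'): F=YYGG U=WGRR R=BRYR D=OOYB L=OGOW
After move 3 (U): U=RWRG F=BRGG R=WBYR B=OGWB L=YYOW
After move 4 (U): U=RRGW F=WBGG R=OGYR B=YYWB L=BROW
After move 5 (R): R=YORG U=RBGG F=WOGB D=OWYY B=WYRB
Query 1: F[0] = W
Query 2: U[0] = R
Query 3: B[0] = W

Answer: W R W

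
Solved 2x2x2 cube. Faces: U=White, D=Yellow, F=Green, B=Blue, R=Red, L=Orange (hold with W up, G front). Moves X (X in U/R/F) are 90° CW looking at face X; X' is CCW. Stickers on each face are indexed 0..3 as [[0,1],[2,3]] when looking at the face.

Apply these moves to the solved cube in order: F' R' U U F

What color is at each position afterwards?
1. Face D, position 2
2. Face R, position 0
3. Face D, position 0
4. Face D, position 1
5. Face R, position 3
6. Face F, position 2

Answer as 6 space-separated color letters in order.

After move 1 (F'): F=GGGG U=WWRR R=YRYR D=OOYY L=OWOW
After move 2 (R'): R=RRYY U=WBRB F=GWGR D=OGYG B=YBOB
After move 3 (U): U=RWBB F=RRGR R=YBYY B=OWOB L=GWOW
After move 4 (U): U=BRBW F=YBGR R=OWYY B=GWOB L=RROW
After move 5 (F): F=GYRB U=BRWR R=BWWY D=YOYG L=ROOG
Query 1: D[2] = Y
Query 2: R[0] = B
Query 3: D[0] = Y
Query 4: D[1] = O
Query 5: R[3] = Y
Query 6: F[2] = R

Answer: Y B Y O Y R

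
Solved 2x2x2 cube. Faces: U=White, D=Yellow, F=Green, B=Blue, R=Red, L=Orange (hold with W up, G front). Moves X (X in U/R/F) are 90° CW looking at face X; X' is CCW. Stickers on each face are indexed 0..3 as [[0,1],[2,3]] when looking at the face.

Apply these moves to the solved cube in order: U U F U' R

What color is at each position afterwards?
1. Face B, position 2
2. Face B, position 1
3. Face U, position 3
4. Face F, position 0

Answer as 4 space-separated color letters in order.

Answer: R O B R

Derivation:
After move 1 (U): U=WWWW F=RRGG R=BBRR B=OOBB L=GGOO
After move 2 (U): U=WWWW F=BBGG R=OORR B=GGBB L=RROO
After move 3 (F): F=GBGB U=WWOR R=WOWR D=ROYY L=RYOY
After move 4 (U'): U=WRWO F=RYGB R=GBWR B=WOBB L=GGOY
After move 5 (R): R=WGRB U=WYWB F=ROGY D=RBYW B=OORB
Query 1: B[2] = R
Query 2: B[1] = O
Query 3: U[3] = B
Query 4: F[0] = R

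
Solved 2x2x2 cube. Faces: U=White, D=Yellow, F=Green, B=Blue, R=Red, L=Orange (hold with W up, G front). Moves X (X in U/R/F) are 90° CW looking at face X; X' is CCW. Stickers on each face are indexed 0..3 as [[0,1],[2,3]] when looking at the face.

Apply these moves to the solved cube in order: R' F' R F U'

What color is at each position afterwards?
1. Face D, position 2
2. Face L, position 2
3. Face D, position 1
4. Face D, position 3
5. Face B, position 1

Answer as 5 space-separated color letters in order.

Answer: Y O Y Y G

Derivation:
After move 1 (R'): R=RRRR U=WBWB F=GWGW D=YGYG B=YBYB
After move 2 (F'): F=WWGG U=WBRR R=GRYR D=OOYG L=OBOW
After move 3 (R): R=YGRR U=WWRG F=WOGG D=OYYY B=RBBB
After move 4 (F): F=GWGO U=WWWB R=RGGR D=RYYY L=OOOY
After move 5 (U'): U=WBWW F=OOGO R=GWGR B=RGBB L=RBOY
Query 1: D[2] = Y
Query 2: L[2] = O
Query 3: D[1] = Y
Query 4: D[3] = Y
Query 5: B[1] = G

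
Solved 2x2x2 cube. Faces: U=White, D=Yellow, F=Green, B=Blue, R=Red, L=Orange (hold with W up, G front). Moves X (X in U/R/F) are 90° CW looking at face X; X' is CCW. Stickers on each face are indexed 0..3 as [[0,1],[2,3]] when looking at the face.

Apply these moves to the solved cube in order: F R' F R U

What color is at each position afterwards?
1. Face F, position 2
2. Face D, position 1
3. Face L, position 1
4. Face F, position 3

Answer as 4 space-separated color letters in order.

After move 1 (F): F=GGGG U=WWOO R=WRWR D=RRYY L=OYOY
After move 2 (R'): R=RRWW U=WBOB F=GWGO D=RGYG B=YBRB
After move 3 (F): F=GGOW U=WBYY R=ORBW D=WRYG L=OROG
After move 4 (R): R=BOWR U=WGYW F=GROG D=WRYY B=YBBB
After move 5 (U): U=YWWG F=BOOG R=YBWR B=ORBB L=GROG
Query 1: F[2] = O
Query 2: D[1] = R
Query 3: L[1] = R
Query 4: F[3] = G

Answer: O R R G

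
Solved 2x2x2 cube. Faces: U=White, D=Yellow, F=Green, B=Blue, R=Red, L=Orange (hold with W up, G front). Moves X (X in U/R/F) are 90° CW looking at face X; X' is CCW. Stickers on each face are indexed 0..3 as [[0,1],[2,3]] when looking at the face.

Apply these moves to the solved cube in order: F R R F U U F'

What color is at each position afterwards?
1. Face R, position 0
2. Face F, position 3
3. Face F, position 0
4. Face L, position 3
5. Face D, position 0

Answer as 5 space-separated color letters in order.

After move 1 (F): F=GGGG U=WWOO R=WRWR D=RRYY L=OYOY
After move 2 (R): R=WWRR U=WGOG F=GRGY D=RBYB B=OBWB
After move 3 (R): R=RWRW U=WROY F=GBGB D=RWYO B=GBGB
After move 4 (F): F=GGBB U=WRYY R=OWYW D=RRYO L=OROW
After move 5 (U): U=YWYR F=OWBB R=GBYW B=ORGB L=GGOW
After move 6 (U): U=YYRW F=GBBB R=ORYW B=GGGB L=OWOW
After move 7 (F'): F=BBGB U=YYOY R=RRRW D=WWYO L=OWOR
Query 1: R[0] = R
Query 2: F[3] = B
Query 3: F[0] = B
Query 4: L[3] = R
Query 5: D[0] = W

Answer: R B B R W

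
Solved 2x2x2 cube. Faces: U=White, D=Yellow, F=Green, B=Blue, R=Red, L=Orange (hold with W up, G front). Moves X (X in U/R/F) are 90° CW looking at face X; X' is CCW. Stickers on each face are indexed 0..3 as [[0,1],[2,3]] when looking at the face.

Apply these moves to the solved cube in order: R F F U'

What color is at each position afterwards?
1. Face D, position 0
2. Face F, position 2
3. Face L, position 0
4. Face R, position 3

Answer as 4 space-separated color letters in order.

After move 1 (R): R=RRRR U=WGWG F=GYGY D=YBYB B=WBWB
After move 2 (F): F=GGYY U=WGOO R=WRGR D=RRYB L=OYOB
After move 3 (F): F=YGYG U=WGBY R=OROR D=GWYB L=OROR
After move 4 (U'): U=GYWB F=ORYG R=YGOR B=ORWB L=WBOR
Query 1: D[0] = G
Query 2: F[2] = Y
Query 3: L[0] = W
Query 4: R[3] = R

Answer: G Y W R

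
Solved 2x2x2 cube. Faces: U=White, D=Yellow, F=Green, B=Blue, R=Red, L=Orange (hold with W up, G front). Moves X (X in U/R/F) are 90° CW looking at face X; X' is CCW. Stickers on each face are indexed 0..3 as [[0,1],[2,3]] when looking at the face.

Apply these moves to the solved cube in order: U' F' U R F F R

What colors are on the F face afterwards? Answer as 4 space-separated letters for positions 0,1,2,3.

After move 1 (U'): U=WWWW F=OOGG R=GGRR B=RRBB L=BBOO
After move 2 (F'): F=OGOG U=WWGR R=YGYR D=BOYY L=BWOW
After move 3 (U): U=GWRW F=YGOG R=RRYR B=BWBB L=OGOW
After move 4 (R): R=YRRR U=GGRG F=YOOY D=BBYB B=WWWB
After move 5 (F): F=OYYO U=GGWG R=RRGR D=RYYB L=OBOB
After move 6 (F): F=YOOY U=GGBB R=WRGR D=GRYB L=OROY
After move 7 (R): R=GWRR U=GOBY F=YROB D=GWYW B=BWGB
Query: F face = YROB

Answer: Y R O B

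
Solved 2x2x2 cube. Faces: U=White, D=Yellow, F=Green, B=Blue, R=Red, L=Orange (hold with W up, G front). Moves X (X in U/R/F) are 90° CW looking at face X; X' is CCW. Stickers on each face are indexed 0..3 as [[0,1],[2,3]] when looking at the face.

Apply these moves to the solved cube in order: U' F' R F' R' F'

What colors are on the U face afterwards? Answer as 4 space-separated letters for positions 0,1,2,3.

After move 1 (U'): U=WWWW F=OOGG R=GGRR B=RRBB L=BBOO
After move 2 (F'): F=OGOG U=WWGR R=YGYR D=BOYY L=BWOW
After move 3 (R): R=YYRG U=WGGG F=OOOY D=BBYR B=RRWB
After move 4 (F'): F=OYOO U=WGYR R=BYBG D=WWYR L=BGOG
After move 5 (R'): R=YGBB U=WWYR F=OGOR D=WYYO B=RRWB
After move 6 (F'): F=GROO U=WWYB R=YGWB D=GGYO L=BROY
Query: U face = WWYB

Answer: W W Y B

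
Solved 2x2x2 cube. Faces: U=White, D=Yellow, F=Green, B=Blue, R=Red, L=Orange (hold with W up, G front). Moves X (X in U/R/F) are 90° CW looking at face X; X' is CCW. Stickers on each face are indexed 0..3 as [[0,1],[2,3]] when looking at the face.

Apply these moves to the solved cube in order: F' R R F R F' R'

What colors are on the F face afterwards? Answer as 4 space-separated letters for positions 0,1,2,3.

After move 1 (F'): F=GGGG U=WWRR R=YRYR D=OOYY L=OWOW
After move 2 (R): R=YYRR U=WGRG F=GOGY D=OBYB B=RBWB
After move 3 (R): R=RYRY U=WORY F=GBGB D=OWYR B=GBGB
After move 4 (F): F=GGBB U=WOWW R=RYYY D=RRYR L=OOOW
After move 5 (R): R=YRYY U=WGWB F=GRBR D=RGYG B=WBOB
After move 6 (F'): F=RRGB U=WGYY R=GRRY D=OWYG L=OBOW
After move 7 (R'): R=RYGR U=WOYW F=RGGY D=ORYB B=GBWB
Query: F face = RGGY

Answer: R G G Y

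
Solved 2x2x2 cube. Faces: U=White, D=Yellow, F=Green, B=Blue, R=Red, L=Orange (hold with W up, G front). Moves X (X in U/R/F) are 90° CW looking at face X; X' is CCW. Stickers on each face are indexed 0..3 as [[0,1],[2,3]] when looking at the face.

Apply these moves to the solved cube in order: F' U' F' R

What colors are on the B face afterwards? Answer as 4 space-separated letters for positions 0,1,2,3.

Answer: Y R R B

Derivation:
After move 1 (F'): F=GGGG U=WWRR R=YRYR D=OOYY L=OWOW
After move 2 (U'): U=WRWR F=OWGG R=GGYR B=YRBB L=BBOW
After move 3 (F'): F=WGOG U=WRGY R=OGOR D=BWYY L=BROW
After move 4 (R): R=OORG U=WGGG F=WWOY D=BBYY B=YRRB
Query: B face = YRRB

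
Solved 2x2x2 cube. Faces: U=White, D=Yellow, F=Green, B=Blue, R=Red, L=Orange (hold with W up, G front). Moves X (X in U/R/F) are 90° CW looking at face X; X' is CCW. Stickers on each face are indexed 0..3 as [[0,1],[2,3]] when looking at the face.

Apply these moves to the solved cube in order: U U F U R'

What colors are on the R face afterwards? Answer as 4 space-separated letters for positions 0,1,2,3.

Answer: G R G W

Derivation:
After move 1 (U): U=WWWW F=RRGG R=BBRR B=OOBB L=GGOO
After move 2 (U): U=WWWW F=BBGG R=OORR B=GGBB L=RROO
After move 3 (F): F=GBGB U=WWOR R=WOWR D=ROYY L=RYOY
After move 4 (U): U=OWRW F=WOGB R=GGWR B=RYBB L=GBOY
After move 5 (R'): R=GRGW U=OBRR F=WWGW D=ROYB B=YYOB
Query: R face = GRGW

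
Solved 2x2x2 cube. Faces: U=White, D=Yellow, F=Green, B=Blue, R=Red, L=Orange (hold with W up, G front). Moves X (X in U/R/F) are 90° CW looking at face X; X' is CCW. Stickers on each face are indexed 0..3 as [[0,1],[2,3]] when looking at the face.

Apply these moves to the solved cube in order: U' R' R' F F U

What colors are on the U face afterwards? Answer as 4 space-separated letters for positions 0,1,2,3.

Answer: W W Y Y

Derivation:
After move 1 (U'): U=WWWW F=OOGG R=GGRR B=RRBB L=BBOO
After move 2 (R'): R=GRGR U=WBWR F=OWGW D=YOYG B=YRYB
After move 3 (R'): R=RRGG U=WYWY F=OBGR D=YWYW B=GROB
After move 4 (F): F=GORB U=WYOB R=WRYG D=GRYW L=BYOW
After move 5 (F): F=RGBO U=WYWY R=ORBG D=YWYW L=BGOR
After move 6 (U): U=WWYY F=ORBO R=GRBG B=BGOB L=RGOR
Query: U face = WWYY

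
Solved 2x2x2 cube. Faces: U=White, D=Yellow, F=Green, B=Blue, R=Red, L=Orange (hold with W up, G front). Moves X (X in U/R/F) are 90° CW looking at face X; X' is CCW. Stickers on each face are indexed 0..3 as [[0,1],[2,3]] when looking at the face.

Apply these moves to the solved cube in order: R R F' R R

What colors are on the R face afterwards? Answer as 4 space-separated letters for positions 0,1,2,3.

Answer: R Y R W

Derivation:
After move 1 (R): R=RRRR U=WGWG F=GYGY D=YBYB B=WBWB
After move 2 (R): R=RRRR U=WYWY F=GBGB D=YWYW B=GBGB
After move 3 (F'): F=BBGG U=WYRR R=WRYR D=OOYW L=OYOW
After move 4 (R): R=YWRR U=WBRG F=BOGW D=OGYG B=RBYB
After move 5 (R): R=RYRW U=WORW F=BGGG D=OYYR B=GBBB
Query: R face = RYRW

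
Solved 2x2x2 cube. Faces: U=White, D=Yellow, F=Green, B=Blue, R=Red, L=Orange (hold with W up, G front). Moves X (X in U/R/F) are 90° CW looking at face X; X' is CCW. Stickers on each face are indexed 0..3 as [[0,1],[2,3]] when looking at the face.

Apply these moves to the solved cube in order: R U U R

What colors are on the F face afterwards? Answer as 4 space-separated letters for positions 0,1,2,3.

Answer: W B G B

Derivation:
After move 1 (R): R=RRRR U=WGWG F=GYGY D=YBYB B=WBWB
After move 2 (U): U=WWGG F=RRGY R=WBRR B=OOWB L=GYOO
After move 3 (U): U=GWGW F=WBGY R=OORR B=GYWB L=RROO
After move 4 (R): R=RORO U=GBGY F=WBGB D=YWYG B=WYWB
Query: F face = WBGB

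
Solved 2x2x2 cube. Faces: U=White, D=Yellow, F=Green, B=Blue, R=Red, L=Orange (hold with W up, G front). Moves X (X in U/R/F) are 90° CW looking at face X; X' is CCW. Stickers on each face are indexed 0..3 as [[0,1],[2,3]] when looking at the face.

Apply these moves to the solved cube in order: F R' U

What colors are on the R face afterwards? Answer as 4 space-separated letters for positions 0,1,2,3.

Answer: Y B W W

Derivation:
After move 1 (F): F=GGGG U=WWOO R=WRWR D=RRYY L=OYOY
After move 2 (R'): R=RRWW U=WBOB F=GWGO D=RGYG B=YBRB
After move 3 (U): U=OWBB F=RRGO R=YBWW B=OYRB L=GWOY
Query: R face = YBWW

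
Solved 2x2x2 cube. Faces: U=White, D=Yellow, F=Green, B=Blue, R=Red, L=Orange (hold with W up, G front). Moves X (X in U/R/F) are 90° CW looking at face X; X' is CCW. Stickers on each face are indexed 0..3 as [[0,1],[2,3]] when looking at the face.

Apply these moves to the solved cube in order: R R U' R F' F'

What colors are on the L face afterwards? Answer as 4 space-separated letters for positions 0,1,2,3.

After move 1 (R): R=RRRR U=WGWG F=GYGY D=YBYB B=WBWB
After move 2 (R): R=RRRR U=WYWY F=GBGB D=YWYW B=GBGB
After move 3 (U'): U=YYWW F=OOGB R=GBRR B=RRGB L=GBOO
After move 4 (R): R=RGRB U=YOWB F=OWGW D=YGYR B=WRYB
After move 5 (F'): F=WWOG U=YORR R=GGYB D=BOYR L=GBOW
After move 6 (F'): F=WGWO U=YOGY R=OGBB D=BWYR L=GROR
Query: L face = GROR

Answer: G R O R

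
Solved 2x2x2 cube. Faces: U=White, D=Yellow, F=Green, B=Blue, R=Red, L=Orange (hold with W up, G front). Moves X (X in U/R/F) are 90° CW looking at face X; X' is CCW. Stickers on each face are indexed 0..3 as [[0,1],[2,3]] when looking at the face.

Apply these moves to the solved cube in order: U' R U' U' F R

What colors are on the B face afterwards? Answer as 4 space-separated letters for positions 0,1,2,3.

After move 1 (U'): U=WWWW F=OOGG R=GGRR B=RRBB L=BBOO
After move 2 (R): R=RGRG U=WOWG F=OYGY D=YBYR B=WRWB
After move 3 (U'): U=OGWW F=BBGY R=OYRG B=RGWB L=WROO
After move 4 (U'): U=GWOW F=WRGY R=BBRG B=OYWB L=RGOO
After move 5 (F): F=GWYR U=GWOG R=OBWG D=RBYR L=RYOB
After move 6 (R): R=WOGB U=GWOR F=GBYR D=RWYO B=GYWB
Query: B face = GYWB

Answer: G Y W B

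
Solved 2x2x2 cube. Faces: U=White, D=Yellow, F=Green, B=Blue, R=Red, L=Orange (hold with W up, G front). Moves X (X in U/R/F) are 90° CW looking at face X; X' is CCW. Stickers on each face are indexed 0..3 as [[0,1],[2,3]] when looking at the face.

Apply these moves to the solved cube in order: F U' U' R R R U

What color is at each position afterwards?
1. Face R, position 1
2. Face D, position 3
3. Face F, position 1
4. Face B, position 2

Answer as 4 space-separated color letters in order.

Answer: G G R R

Derivation:
After move 1 (F): F=GGGG U=WWOO R=WRWR D=RRYY L=OYOY
After move 2 (U'): U=WOWO F=OYGG R=GGWR B=WRBB L=BBOY
After move 3 (U'): U=OOWW F=BBGG R=OYWR B=GGBB L=WROY
After move 4 (R): R=WORY U=OBWG F=BRGY D=RBYG B=WGOB
After move 5 (R): R=RWYO U=ORWY F=BBGG D=ROYW B=GGBB
After move 6 (R): R=YROW U=OBWG F=BOGW D=RBYG B=YGRB
After move 7 (U): U=WOGB F=YRGW R=YGOW B=WRRB L=BOOY
Query 1: R[1] = G
Query 2: D[3] = G
Query 3: F[1] = R
Query 4: B[2] = R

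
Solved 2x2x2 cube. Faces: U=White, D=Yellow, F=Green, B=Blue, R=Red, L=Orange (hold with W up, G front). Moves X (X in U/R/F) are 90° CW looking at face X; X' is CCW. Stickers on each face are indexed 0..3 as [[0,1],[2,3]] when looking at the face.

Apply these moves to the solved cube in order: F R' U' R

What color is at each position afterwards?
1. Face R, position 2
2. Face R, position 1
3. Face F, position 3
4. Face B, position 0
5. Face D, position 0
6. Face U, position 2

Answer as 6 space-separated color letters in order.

After move 1 (F): F=GGGG U=WWOO R=WRWR D=RRYY L=OYOY
After move 2 (R'): R=RRWW U=WBOB F=GWGO D=RGYG B=YBRB
After move 3 (U'): U=BBWO F=OYGO R=GWWW B=RRRB L=YBOY
After move 4 (R): R=WGWW U=BYWO F=OGGG D=RRYR B=ORBB
Query 1: R[2] = W
Query 2: R[1] = G
Query 3: F[3] = G
Query 4: B[0] = O
Query 5: D[0] = R
Query 6: U[2] = W

Answer: W G G O R W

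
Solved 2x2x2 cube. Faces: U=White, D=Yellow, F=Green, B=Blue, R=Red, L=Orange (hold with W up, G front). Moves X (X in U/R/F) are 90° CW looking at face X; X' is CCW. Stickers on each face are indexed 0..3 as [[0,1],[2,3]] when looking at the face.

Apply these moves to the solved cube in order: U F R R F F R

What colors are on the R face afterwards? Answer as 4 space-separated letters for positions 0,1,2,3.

Answer: Y Y W W

Derivation:
After move 1 (U): U=WWWW F=RRGG R=BBRR B=OOBB L=GGOO
After move 2 (F): F=GRGR U=WWOG R=WBWR D=RBYY L=GYOY
After move 3 (R): R=WWRB U=WROR F=GBGY D=RBYO B=GOWB
After move 4 (R): R=RWBW U=WBOY F=GBGO D=RWYG B=RORB
After move 5 (F): F=GGOB U=WBYY R=OWYW D=BRYG L=GROW
After move 6 (F): F=OGBG U=WBWR R=YWYW D=YOYG L=GBOR
After move 7 (R): R=YYWW U=WGWG F=OOBG D=YRYR B=ROBB
Query: R face = YYWW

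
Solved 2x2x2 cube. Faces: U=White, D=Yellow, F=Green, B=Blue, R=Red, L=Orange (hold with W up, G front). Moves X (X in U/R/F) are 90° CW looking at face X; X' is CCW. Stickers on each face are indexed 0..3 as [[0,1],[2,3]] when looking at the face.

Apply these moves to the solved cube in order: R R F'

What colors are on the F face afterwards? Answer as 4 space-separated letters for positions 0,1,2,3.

Answer: B B G G

Derivation:
After move 1 (R): R=RRRR U=WGWG F=GYGY D=YBYB B=WBWB
After move 2 (R): R=RRRR U=WYWY F=GBGB D=YWYW B=GBGB
After move 3 (F'): F=BBGG U=WYRR R=WRYR D=OOYW L=OYOW
Query: F face = BBGG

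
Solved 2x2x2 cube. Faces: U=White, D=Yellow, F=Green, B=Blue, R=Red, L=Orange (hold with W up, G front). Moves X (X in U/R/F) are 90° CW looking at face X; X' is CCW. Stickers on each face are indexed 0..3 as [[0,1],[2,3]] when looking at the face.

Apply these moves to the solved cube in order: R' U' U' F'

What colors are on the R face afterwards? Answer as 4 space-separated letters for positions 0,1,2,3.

Answer: G O Y R

Derivation:
After move 1 (R'): R=RRRR U=WBWB F=GWGW D=YGYG B=YBYB
After move 2 (U'): U=BBWW F=OOGW R=GWRR B=RRYB L=YBOO
After move 3 (U'): U=BWBW F=YBGW R=OORR B=GWYB L=RROO
After move 4 (F'): F=BWYG U=BWOR R=GOYR D=ROYG L=RWOB
Query: R face = GOYR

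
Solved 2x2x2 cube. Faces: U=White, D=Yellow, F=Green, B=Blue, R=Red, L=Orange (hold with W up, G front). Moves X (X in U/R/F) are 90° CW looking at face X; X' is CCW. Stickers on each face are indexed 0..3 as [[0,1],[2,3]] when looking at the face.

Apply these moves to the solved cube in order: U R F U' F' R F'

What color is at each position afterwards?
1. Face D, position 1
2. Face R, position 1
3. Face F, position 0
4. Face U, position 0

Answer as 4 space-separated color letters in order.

After move 1 (U): U=WWWW F=RRGG R=BBRR B=OOBB L=GGOO
After move 2 (R): R=RBRB U=WRWG F=RYGY D=YBYO B=WOWB
After move 3 (F): F=GRYY U=WROG R=WBGB D=RRYO L=GYOB
After move 4 (U'): U=RGWO F=GYYY R=GRGB B=WBWB L=WOOB
After move 5 (F'): F=YYGY U=RGGG R=RRRB D=OBYO L=WOOW
After move 6 (R): R=RRBR U=RYGY F=YBGO D=OWYW B=GBGB
After move 7 (F'): F=BOYG U=RYRB R=WROR D=OWYW L=WYOG
Query 1: D[1] = W
Query 2: R[1] = R
Query 3: F[0] = B
Query 4: U[0] = R

Answer: W R B R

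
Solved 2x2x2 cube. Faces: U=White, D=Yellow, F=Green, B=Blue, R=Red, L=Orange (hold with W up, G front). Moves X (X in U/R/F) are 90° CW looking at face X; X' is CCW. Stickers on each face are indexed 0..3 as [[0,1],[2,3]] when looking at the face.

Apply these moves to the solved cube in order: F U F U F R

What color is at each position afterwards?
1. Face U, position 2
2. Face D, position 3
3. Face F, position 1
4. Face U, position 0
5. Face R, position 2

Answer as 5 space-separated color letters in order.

After move 1 (F): F=GGGG U=WWOO R=WRWR D=RRYY L=OYOY
After move 2 (U): U=OWOW F=WRGG R=BBWR B=OYBB L=GGOY
After move 3 (F): F=GWGR U=OWYG R=OBWR D=WBYY L=GROR
After move 4 (U): U=YOGW F=OBGR R=OYWR B=GRBB L=GWOR
After move 5 (F): F=GORB U=YORW R=GYWR D=WOYY L=GWOB
After move 6 (R): R=WGRY U=YORB F=GORY D=WBYG B=WROB
Query 1: U[2] = R
Query 2: D[3] = G
Query 3: F[1] = O
Query 4: U[0] = Y
Query 5: R[2] = R

Answer: R G O Y R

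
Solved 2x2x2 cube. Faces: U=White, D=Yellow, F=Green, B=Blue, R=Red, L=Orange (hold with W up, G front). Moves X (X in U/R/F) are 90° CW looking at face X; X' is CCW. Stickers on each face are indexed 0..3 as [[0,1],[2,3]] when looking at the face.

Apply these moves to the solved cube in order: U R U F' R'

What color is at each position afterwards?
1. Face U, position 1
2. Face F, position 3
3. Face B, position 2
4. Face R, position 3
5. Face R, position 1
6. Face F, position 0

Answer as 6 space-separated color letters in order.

Answer: W R O Y B B

Derivation:
After move 1 (U): U=WWWW F=RRGG R=BBRR B=OOBB L=GGOO
After move 2 (R): R=RBRB U=WRWG F=RYGY D=YBYO B=WOWB
After move 3 (U): U=WWGR F=RBGY R=WORB B=GGWB L=RYOO
After move 4 (F'): F=BYRG U=WWWR R=BOYB D=YOYO L=RROG
After move 5 (R'): R=OBBY U=WWWG F=BWRR D=YYYG B=OGOB
Query 1: U[1] = W
Query 2: F[3] = R
Query 3: B[2] = O
Query 4: R[3] = Y
Query 5: R[1] = B
Query 6: F[0] = B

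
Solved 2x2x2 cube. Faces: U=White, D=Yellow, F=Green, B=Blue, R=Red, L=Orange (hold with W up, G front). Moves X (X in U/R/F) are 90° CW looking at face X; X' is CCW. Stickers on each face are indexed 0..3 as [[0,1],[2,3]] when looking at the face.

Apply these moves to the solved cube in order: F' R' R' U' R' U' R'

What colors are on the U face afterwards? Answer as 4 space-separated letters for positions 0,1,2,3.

After move 1 (F'): F=GGGG U=WWRR R=YRYR D=OOYY L=OWOW
After move 2 (R'): R=RRYY U=WBRB F=GWGR D=OGYG B=YBOB
After move 3 (R'): R=RYRY U=WORY F=GBGB D=OWYR B=GBGB
After move 4 (U'): U=OYWR F=OWGB R=GBRY B=RYGB L=GBOW
After move 5 (R'): R=BYGR U=OGWR F=OYGR D=OWYB B=RYWB
After move 6 (U'): U=GROW F=GBGR R=OYGR B=BYWB L=RYOW
After move 7 (R'): R=YROG U=GWOB F=GRGW D=OBYR B=BYWB
Query: U face = GWOB

Answer: G W O B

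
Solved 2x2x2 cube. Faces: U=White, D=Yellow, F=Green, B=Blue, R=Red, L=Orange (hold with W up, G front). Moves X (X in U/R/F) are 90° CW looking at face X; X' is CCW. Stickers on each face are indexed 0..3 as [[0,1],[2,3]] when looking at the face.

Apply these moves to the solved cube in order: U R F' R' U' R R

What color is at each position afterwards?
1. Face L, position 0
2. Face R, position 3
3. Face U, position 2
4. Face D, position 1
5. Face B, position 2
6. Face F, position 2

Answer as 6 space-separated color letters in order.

Answer: O Y W W G R

Derivation:
After move 1 (U): U=WWWW F=RRGG R=BBRR B=OOBB L=GGOO
After move 2 (R): R=RBRB U=WRWG F=RYGY D=YBYO B=WOWB
After move 3 (F'): F=YYRG U=WRRR R=BBYB D=GOYO L=GGOW
After move 4 (R'): R=BBBY U=WWRW F=YRRR D=GYYG B=OOOB
After move 5 (U'): U=WWWR F=GGRR R=YRBY B=BBOB L=OOOW
After move 6 (R): R=BYYR U=WGWR F=GYRG D=GOYB B=RBWB
After move 7 (R): R=YBRY U=WYWG F=GORB D=GWYR B=RBGB
Query 1: L[0] = O
Query 2: R[3] = Y
Query 3: U[2] = W
Query 4: D[1] = W
Query 5: B[2] = G
Query 6: F[2] = R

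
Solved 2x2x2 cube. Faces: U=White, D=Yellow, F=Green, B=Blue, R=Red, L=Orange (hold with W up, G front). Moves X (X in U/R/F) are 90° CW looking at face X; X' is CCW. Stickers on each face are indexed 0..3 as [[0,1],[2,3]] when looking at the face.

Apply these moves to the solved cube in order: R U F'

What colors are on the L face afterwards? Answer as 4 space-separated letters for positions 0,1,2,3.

After move 1 (R): R=RRRR U=WGWG F=GYGY D=YBYB B=WBWB
After move 2 (U): U=WWGG F=RRGY R=WBRR B=OOWB L=GYOO
After move 3 (F'): F=RYRG U=WWWR R=BBYR D=YOYB L=GGOG
Query: L face = GGOG

Answer: G G O G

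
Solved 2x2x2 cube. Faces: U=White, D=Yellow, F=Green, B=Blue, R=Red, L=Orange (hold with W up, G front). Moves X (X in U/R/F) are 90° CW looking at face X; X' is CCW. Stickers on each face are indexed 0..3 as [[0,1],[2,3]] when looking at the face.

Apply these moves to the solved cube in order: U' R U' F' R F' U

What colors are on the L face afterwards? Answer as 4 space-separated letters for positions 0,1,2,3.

Answer: O R O O

Derivation:
After move 1 (U'): U=WWWW F=OOGG R=GGRR B=RRBB L=BBOO
After move 2 (R): R=RGRG U=WOWG F=OYGY D=YBYR B=WRWB
After move 3 (U'): U=OGWW F=BBGY R=OYRG B=RGWB L=WROO
After move 4 (F'): F=BYBG U=OGOR R=BYYG D=ROYR L=WWOW
After move 5 (R): R=YBGY U=OYOG F=BOBR D=RWYR B=RGGB
After move 6 (F'): F=ORBB U=OYYG R=WBRY D=WWYR L=WGOO
After move 7 (U): U=YOGY F=WBBB R=RGRY B=WGGB L=OROO
Query: L face = OROO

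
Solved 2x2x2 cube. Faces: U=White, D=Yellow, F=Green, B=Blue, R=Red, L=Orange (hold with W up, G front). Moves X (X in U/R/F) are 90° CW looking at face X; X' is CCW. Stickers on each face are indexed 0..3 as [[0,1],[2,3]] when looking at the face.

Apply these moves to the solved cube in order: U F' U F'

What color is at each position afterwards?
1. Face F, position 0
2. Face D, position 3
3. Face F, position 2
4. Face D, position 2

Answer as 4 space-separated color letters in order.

After move 1 (U): U=WWWW F=RRGG R=BBRR B=OOBB L=GGOO
After move 2 (F'): F=RGRG U=WWBR R=YBYR D=GOYY L=GWOW
After move 3 (U): U=BWRW F=YBRG R=OOYR B=GWBB L=RGOW
After move 4 (F'): F=BGYR U=BWOY R=OOGR D=GWYY L=RWOR
Query 1: F[0] = B
Query 2: D[3] = Y
Query 3: F[2] = Y
Query 4: D[2] = Y

Answer: B Y Y Y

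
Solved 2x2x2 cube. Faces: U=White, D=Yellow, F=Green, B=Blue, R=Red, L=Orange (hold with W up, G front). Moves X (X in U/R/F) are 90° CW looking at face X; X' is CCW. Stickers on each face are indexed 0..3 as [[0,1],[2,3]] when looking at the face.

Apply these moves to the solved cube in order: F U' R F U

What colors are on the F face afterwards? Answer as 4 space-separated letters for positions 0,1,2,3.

After move 1 (F): F=GGGG U=WWOO R=WRWR D=RRYY L=OYOY
After move 2 (U'): U=WOWO F=OYGG R=GGWR B=WRBB L=BBOY
After move 3 (R): R=WGRG U=WYWG F=ORGY D=RBYW B=OROB
After move 4 (F): F=GOYR U=WYYB R=WGGG D=RWYW L=BROB
After move 5 (U): U=YWBY F=WGYR R=ORGG B=BROB L=GOOB
Query: F face = WGYR

Answer: W G Y R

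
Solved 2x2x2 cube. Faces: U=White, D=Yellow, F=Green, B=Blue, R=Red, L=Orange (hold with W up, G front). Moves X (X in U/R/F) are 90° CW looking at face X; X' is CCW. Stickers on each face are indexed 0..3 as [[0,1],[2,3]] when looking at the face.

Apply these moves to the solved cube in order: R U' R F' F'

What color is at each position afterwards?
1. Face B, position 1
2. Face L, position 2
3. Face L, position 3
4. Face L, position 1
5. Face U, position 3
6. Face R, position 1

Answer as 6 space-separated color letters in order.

Answer: R O R R Y G

Derivation:
After move 1 (R): R=RRRR U=WGWG F=GYGY D=YBYB B=WBWB
After move 2 (U'): U=GGWW F=OOGY R=GYRR B=RRWB L=WBOO
After move 3 (R): R=RGRY U=GOWY F=OBGB D=YWYR B=WRGB
After move 4 (F'): F=BBOG U=GORR R=WGYY D=BOYR L=WYOW
After move 5 (F'): F=BGBO U=GOWY R=OGBY D=YWYR L=WROR
Query 1: B[1] = R
Query 2: L[2] = O
Query 3: L[3] = R
Query 4: L[1] = R
Query 5: U[3] = Y
Query 6: R[1] = G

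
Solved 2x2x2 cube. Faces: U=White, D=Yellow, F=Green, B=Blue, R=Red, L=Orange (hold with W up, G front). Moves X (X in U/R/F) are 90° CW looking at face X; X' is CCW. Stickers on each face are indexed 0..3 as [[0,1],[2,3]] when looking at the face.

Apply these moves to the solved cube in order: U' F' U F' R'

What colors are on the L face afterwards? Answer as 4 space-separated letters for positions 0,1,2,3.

After move 1 (U'): U=WWWW F=OOGG R=GGRR B=RRBB L=BBOO
After move 2 (F'): F=OGOG U=WWGR R=YGYR D=BOYY L=BWOW
After move 3 (U): U=GWRW F=YGOG R=RRYR B=BWBB L=OGOW
After move 4 (F'): F=GGYO U=GWRY R=ORBR D=GWYY L=OWOR
After move 5 (R'): R=RROB U=GBRB F=GWYY D=GGYO B=YWWB
Query: L face = OWOR

Answer: O W O R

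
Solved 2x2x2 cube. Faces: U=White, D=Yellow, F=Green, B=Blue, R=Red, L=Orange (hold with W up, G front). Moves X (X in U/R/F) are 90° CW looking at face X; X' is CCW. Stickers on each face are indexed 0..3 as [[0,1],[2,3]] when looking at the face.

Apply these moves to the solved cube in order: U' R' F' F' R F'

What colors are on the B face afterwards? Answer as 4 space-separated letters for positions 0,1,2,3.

Answer: Y R B B

Derivation:
After move 1 (U'): U=WWWW F=OOGG R=GGRR B=RRBB L=BBOO
After move 2 (R'): R=GRGR U=WBWR F=OWGW D=YOYG B=YRYB
After move 3 (F'): F=WWOG U=WBGG R=ORYR D=BOYG L=BROW
After move 4 (F'): F=WGWO U=WBOY R=ORBR D=RWYG L=BGOG
After move 5 (R): R=BORR U=WGOO F=WWWG D=RYYY B=YRBB
After move 6 (F'): F=WGWW U=WGBR R=YORR D=GGYY L=BOOO
Query: B face = YRBB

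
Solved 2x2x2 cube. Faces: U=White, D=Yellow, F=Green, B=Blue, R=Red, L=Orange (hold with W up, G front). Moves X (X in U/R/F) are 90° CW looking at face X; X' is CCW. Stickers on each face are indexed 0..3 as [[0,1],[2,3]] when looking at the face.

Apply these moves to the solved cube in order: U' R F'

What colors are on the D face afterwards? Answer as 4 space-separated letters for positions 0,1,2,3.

Answer: B O Y R

Derivation:
After move 1 (U'): U=WWWW F=OOGG R=GGRR B=RRBB L=BBOO
After move 2 (R): R=RGRG U=WOWG F=OYGY D=YBYR B=WRWB
After move 3 (F'): F=YYOG U=WORR R=BGYG D=BOYR L=BGOW
Query: D face = BOYR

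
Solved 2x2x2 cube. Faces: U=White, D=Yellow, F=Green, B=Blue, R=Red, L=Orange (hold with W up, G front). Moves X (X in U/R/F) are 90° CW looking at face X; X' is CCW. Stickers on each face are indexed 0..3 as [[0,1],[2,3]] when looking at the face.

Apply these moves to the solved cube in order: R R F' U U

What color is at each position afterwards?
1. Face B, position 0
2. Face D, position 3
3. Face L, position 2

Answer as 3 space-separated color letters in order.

After move 1 (R): R=RRRR U=WGWG F=GYGY D=YBYB B=WBWB
After move 2 (R): R=RRRR U=WYWY F=GBGB D=YWYW B=GBGB
After move 3 (F'): F=BBGG U=WYRR R=WRYR D=OOYW L=OYOW
After move 4 (U): U=RWRY F=WRGG R=GBYR B=OYGB L=BBOW
After move 5 (U): U=RRYW F=GBGG R=OYYR B=BBGB L=WROW
Query 1: B[0] = B
Query 2: D[3] = W
Query 3: L[2] = O

Answer: B W O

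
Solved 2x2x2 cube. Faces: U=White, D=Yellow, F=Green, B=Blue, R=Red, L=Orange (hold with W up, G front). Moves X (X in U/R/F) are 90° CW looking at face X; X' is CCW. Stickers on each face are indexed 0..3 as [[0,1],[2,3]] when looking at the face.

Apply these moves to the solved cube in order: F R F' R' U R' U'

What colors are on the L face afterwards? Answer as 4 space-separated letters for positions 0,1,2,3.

After move 1 (F): F=GGGG U=WWOO R=WRWR D=RRYY L=OYOY
After move 2 (R): R=WWRR U=WGOG F=GRGY D=RBYB B=OBWB
After move 3 (F'): F=RYGG U=WGWR R=BWRR D=YYYB L=OGOO
After move 4 (R'): R=WRBR U=WWWO F=RGGR D=YYYG B=BBYB
After move 5 (U): U=WWOW F=WRGR R=BBBR B=OGYB L=RGOO
After move 6 (R'): R=BRBB U=WYOO F=WWGW D=YRYR B=GGYB
After move 7 (U'): U=YOWO F=RGGW R=WWBB B=BRYB L=GGOO
Query: L face = GGOO

Answer: G G O O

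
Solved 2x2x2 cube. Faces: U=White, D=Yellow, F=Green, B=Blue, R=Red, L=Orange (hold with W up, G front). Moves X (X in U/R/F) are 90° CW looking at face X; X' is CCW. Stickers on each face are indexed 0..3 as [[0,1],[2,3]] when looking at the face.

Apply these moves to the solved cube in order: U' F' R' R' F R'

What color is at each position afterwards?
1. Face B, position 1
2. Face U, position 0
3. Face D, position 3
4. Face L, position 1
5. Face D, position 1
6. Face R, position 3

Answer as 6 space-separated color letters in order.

Answer: R W B B O Y

Derivation:
After move 1 (U'): U=WWWW F=OOGG R=GGRR B=RRBB L=BBOO
After move 2 (F'): F=OGOG U=WWGR R=YGYR D=BOYY L=BWOW
After move 3 (R'): R=GRYY U=WBGR F=OWOR D=BGYG B=YROB
After move 4 (R'): R=RYGY U=WOGY F=OBOR D=BWYR B=GRGB
After move 5 (F): F=OORB U=WOWW R=GYYY D=GRYR L=BBOW
After move 6 (R'): R=YYGY U=WGWG F=OORW D=GOYB B=RRRB
Query 1: B[1] = R
Query 2: U[0] = W
Query 3: D[3] = B
Query 4: L[1] = B
Query 5: D[1] = O
Query 6: R[3] = Y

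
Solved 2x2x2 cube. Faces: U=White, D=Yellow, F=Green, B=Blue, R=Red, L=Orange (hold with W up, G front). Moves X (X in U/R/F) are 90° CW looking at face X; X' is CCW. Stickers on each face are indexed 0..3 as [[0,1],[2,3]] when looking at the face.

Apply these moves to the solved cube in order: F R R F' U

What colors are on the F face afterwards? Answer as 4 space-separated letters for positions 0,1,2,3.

Answer: W W G G

Derivation:
After move 1 (F): F=GGGG U=WWOO R=WRWR D=RRYY L=OYOY
After move 2 (R): R=WWRR U=WGOG F=GRGY D=RBYB B=OBWB
After move 3 (R): R=RWRW U=WROY F=GBGB D=RWYO B=GBGB
After move 4 (F'): F=BBGG U=WRRR R=WWRW D=YYYO L=OYOO
After move 5 (U): U=RWRR F=WWGG R=GBRW B=OYGB L=BBOO
Query: F face = WWGG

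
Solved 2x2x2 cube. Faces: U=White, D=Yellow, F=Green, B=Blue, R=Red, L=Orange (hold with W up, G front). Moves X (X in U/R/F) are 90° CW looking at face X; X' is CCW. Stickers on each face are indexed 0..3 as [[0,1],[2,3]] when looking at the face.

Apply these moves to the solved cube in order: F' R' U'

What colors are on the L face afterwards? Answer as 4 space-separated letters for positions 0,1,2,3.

Answer: Y B O W

Derivation:
After move 1 (F'): F=GGGG U=WWRR R=YRYR D=OOYY L=OWOW
After move 2 (R'): R=RRYY U=WBRB F=GWGR D=OGYG B=YBOB
After move 3 (U'): U=BBWR F=OWGR R=GWYY B=RROB L=YBOW
Query: L face = YBOW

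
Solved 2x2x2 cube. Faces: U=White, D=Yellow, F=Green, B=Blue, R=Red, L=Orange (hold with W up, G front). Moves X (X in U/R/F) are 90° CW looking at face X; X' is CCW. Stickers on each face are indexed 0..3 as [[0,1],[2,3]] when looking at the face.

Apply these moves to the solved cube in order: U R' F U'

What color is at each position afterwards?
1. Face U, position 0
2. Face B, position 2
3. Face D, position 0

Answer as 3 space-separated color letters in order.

Answer: B Y B

Derivation:
After move 1 (U): U=WWWW F=RRGG R=BBRR B=OOBB L=GGOO
After move 2 (R'): R=BRBR U=WBWO F=RWGW D=YRYG B=YOYB
After move 3 (F): F=GRWW U=WBOG R=WROR D=BBYG L=GYOR
After move 4 (U'): U=BGWO F=GYWW R=GROR B=WRYB L=YOOR
Query 1: U[0] = B
Query 2: B[2] = Y
Query 3: D[0] = B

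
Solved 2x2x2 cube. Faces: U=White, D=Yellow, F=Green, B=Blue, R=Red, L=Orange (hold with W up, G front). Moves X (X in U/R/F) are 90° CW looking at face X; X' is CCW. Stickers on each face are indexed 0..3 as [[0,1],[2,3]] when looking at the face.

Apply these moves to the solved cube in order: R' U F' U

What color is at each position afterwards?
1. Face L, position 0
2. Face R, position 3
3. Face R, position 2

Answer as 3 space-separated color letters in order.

After move 1 (R'): R=RRRR U=WBWB F=GWGW D=YGYG B=YBYB
After move 2 (U): U=WWBB F=RRGW R=YBRR B=OOYB L=GWOO
After move 3 (F'): F=RWRG U=WWYR R=GBYR D=WOYG L=GBOB
After move 4 (U): U=YWRW F=GBRG R=OOYR B=GBYB L=RWOB
Query 1: L[0] = R
Query 2: R[3] = R
Query 3: R[2] = Y

Answer: R R Y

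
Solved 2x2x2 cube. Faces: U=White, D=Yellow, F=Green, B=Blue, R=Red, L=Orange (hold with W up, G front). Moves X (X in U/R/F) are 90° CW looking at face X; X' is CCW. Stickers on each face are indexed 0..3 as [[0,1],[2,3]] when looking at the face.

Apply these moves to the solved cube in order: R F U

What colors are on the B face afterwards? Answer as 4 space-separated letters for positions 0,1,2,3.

After move 1 (R): R=RRRR U=WGWG F=GYGY D=YBYB B=WBWB
After move 2 (F): F=GGYY U=WGOO R=WRGR D=RRYB L=OYOB
After move 3 (U): U=OWOG F=WRYY R=WBGR B=OYWB L=GGOB
Query: B face = OYWB

Answer: O Y W B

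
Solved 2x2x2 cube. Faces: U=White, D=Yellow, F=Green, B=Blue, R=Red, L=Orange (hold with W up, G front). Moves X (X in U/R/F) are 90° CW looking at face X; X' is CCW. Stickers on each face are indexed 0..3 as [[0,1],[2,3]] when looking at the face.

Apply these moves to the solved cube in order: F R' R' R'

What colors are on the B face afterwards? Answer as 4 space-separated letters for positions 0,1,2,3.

After move 1 (F): F=GGGG U=WWOO R=WRWR D=RRYY L=OYOY
After move 2 (R'): R=RRWW U=WBOB F=GWGO D=RGYG B=YBRB
After move 3 (R'): R=RWRW U=WROY F=GBGB D=RWYO B=GBGB
After move 4 (R'): R=WWRR U=WGOG F=GRGY D=RBYB B=OBWB
Query: B face = OBWB

Answer: O B W B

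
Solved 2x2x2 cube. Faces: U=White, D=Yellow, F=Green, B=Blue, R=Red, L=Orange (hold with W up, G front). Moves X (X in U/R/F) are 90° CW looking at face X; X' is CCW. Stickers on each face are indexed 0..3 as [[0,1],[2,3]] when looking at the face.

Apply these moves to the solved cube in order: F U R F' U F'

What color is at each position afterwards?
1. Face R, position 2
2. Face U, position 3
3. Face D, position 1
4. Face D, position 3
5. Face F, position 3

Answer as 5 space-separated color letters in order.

Answer: G R O O W

Derivation:
After move 1 (F): F=GGGG U=WWOO R=WRWR D=RRYY L=OYOY
After move 2 (U): U=OWOW F=WRGG R=BBWR B=OYBB L=GGOY
After move 3 (R): R=WBRB U=OROG F=WRGY D=RBYO B=WYWB
After move 4 (F'): F=RYWG U=ORWR R=BBRB D=GYYO L=GGOO
After move 5 (U): U=WORR F=BBWG R=WYRB B=GGWB L=RYOO
After move 6 (F'): F=BGBW U=WOWR R=YYGB D=YOYO L=RROR
Query 1: R[2] = G
Query 2: U[3] = R
Query 3: D[1] = O
Query 4: D[3] = O
Query 5: F[3] = W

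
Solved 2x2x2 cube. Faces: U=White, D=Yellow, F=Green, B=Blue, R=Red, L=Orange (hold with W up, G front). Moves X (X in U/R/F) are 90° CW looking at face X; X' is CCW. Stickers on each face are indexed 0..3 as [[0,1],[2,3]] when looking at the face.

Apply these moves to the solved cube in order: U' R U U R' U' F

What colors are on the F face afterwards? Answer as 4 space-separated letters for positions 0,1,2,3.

After move 1 (U'): U=WWWW F=OOGG R=GGRR B=RRBB L=BBOO
After move 2 (R): R=RGRG U=WOWG F=OYGY D=YBYR B=WRWB
After move 3 (U): U=WWGO F=RGGY R=WRRG B=BBWB L=OYOO
After move 4 (U): U=GWOW F=WRGY R=BBRG B=OYWB L=RGOO
After move 5 (R'): R=BGBR U=GWOO F=WWGW D=YRYY B=RYBB
After move 6 (U'): U=WOGO F=RGGW R=WWBR B=BGBB L=RYOO
After move 7 (F): F=GRWG U=WOOY R=GWOR D=BWYY L=RYOR
Query: F face = GRWG

Answer: G R W G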